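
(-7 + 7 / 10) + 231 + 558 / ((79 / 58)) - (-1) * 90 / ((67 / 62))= 37985451 / 52930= 717.65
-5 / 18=-0.28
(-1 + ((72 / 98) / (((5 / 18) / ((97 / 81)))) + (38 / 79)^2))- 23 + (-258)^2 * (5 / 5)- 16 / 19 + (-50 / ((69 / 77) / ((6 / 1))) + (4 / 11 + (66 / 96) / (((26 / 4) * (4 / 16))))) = 12652661345020737 / 191103102190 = 66208.56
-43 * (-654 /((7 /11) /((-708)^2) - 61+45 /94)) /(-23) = 20.20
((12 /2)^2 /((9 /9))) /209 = 36 /209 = 0.17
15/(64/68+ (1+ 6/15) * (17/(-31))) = 86.49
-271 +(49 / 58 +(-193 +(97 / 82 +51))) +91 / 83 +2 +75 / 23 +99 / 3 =-843492077 / 2269801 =-371.61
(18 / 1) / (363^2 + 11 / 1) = 9 / 65890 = 0.00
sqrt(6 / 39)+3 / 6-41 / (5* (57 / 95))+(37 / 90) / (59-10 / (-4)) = -145681 / 11070+sqrt(26) / 13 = -12.77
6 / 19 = 0.32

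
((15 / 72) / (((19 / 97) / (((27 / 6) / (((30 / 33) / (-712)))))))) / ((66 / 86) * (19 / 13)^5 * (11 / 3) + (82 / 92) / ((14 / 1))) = -732296188895271 / 3678440432665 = -199.08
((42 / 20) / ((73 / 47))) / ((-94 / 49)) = -1029 / 1460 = -0.70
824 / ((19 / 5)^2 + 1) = 10300 / 193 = 53.37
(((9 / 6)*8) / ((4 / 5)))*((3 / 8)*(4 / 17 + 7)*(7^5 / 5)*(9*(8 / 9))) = 18605349 / 17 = 1094432.29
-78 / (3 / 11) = -286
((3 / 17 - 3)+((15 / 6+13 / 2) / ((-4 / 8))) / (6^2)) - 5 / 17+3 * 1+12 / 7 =261 / 238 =1.10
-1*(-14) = 14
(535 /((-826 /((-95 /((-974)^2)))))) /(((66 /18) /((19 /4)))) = 2897025 /34478680544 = 0.00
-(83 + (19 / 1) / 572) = -47495 / 572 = -83.03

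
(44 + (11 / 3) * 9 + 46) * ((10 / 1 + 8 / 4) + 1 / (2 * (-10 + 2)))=1468.31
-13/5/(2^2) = -13/20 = -0.65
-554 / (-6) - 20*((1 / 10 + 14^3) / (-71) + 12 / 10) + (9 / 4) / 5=3585937 / 4260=841.77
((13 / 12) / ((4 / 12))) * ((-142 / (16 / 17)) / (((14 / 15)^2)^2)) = -794356875 / 1229312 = -646.18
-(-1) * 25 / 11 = 25 / 11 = 2.27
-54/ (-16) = 27/ 8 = 3.38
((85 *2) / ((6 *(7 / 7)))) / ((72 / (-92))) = -1955 / 54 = -36.20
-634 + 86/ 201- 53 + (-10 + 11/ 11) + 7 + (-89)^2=1453718/ 201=7232.43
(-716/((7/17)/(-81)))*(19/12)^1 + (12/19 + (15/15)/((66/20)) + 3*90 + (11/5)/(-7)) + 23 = 4900363463/21945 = 223302.05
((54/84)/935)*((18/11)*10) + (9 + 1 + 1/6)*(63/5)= 18446739/143990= 128.11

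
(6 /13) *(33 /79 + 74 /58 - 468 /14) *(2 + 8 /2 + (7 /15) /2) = -95170658 /1042405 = -91.30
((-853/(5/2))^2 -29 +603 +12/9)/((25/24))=112313.06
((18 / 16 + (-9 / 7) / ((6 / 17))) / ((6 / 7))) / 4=-47 / 64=-0.73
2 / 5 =0.40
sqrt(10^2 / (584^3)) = 5* sqrt(146) / 85264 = 0.00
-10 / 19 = -0.53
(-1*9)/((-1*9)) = 1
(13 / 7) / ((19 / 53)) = 689 / 133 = 5.18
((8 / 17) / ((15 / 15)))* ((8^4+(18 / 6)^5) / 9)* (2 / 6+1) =138848 / 459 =302.50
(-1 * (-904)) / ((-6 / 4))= -1808 / 3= -602.67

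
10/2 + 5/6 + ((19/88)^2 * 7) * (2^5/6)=10997/1452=7.57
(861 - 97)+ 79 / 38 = 29111 / 38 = 766.08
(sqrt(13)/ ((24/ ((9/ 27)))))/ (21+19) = sqrt(13)/ 2880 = 0.00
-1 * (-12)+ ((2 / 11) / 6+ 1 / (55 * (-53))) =105202 / 8745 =12.03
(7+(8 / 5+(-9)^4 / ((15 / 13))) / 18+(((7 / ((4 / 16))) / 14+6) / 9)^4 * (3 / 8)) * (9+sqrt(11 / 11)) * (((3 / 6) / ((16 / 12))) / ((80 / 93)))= 219135497 / 155520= 1409.05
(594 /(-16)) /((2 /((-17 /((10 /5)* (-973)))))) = -5049 /31136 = -0.16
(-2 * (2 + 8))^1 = -20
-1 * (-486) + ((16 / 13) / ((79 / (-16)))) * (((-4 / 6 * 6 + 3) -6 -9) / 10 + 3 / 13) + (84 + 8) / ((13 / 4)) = 34355394 / 66755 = 514.65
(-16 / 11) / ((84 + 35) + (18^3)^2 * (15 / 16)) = -16 / 350752369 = -0.00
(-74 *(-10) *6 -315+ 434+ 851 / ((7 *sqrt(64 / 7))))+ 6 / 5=851 *sqrt(7) / 56+ 22801 / 5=4600.41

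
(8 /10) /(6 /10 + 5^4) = 0.00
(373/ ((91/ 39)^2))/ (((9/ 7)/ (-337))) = -125701/ 7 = -17957.29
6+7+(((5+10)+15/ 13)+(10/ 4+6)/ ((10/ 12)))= 2558/ 65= 39.35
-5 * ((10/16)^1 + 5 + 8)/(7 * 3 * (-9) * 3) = 545/4536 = 0.12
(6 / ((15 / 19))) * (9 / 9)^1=38 / 5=7.60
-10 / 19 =-0.53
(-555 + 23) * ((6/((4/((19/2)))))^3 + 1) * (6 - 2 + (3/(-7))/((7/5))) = -637098823/112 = -5688382.35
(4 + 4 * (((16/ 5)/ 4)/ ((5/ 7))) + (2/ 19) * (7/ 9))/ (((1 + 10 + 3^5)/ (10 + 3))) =237913/ 542925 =0.44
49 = 49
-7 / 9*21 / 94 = -49 / 282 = -0.17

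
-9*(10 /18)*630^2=-1984500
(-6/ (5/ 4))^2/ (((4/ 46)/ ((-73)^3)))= -2576848608/ 25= -103073944.32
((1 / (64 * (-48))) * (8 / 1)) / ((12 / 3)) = -1 / 1536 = -0.00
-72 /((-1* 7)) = 72 /7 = 10.29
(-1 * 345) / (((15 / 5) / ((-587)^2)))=-39625435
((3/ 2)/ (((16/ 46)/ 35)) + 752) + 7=14559/ 16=909.94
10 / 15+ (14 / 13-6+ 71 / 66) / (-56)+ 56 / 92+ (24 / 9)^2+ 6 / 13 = 29561689 / 3315312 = 8.92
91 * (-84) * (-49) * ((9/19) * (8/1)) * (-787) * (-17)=360805300128/19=18989752638.32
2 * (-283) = -566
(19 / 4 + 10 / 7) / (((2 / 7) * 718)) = 173 / 5744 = 0.03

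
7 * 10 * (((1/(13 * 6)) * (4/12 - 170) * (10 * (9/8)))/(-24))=89075/1248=71.37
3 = 3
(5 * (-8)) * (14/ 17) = -32.94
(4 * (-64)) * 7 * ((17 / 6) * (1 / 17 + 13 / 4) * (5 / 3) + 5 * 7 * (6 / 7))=-81760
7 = 7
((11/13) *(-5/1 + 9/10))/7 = -451/910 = -0.50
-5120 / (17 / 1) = -5120 / 17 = -301.18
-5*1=-5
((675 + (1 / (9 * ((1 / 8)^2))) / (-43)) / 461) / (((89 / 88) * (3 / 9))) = 22982168 / 5292741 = 4.34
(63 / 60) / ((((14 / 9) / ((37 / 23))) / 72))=8991 / 115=78.18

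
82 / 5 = 16.40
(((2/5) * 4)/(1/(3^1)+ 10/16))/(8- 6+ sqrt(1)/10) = 128/161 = 0.80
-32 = -32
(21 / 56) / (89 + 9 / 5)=15 / 3632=0.00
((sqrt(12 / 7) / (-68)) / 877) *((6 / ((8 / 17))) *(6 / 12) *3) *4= -9 *sqrt(21) / 24556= -0.00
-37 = -37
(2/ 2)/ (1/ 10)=10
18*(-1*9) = -162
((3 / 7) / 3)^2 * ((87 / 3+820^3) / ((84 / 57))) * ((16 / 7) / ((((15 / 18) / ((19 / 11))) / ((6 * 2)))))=57324631239072 / 132055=434096635.79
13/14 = 0.93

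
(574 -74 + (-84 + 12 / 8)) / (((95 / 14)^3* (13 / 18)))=4124232 / 2229175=1.85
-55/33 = -5/3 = -1.67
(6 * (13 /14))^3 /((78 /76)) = 57798 /343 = 168.51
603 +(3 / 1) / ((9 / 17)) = 1826 / 3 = 608.67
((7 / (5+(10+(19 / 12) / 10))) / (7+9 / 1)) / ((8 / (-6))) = -315 / 14552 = -0.02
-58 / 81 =-0.72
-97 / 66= -1.47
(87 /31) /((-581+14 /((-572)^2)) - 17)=-14232504 /3032668279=-0.00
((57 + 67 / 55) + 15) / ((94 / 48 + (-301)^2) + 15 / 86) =4155864 / 5142633815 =0.00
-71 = -71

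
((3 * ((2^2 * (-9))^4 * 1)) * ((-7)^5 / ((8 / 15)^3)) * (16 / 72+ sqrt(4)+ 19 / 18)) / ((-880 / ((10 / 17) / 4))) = 305782900.43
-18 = -18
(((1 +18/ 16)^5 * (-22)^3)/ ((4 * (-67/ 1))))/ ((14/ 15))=28347445005/ 15368192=1844.55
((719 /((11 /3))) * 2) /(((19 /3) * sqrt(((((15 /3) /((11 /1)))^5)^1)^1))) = 142362 * sqrt(55) /2375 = 444.54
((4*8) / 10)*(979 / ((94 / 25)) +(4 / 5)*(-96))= 690232 / 1175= 587.43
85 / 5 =17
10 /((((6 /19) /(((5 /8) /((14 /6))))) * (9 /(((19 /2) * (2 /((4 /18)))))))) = 9025 /112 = 80.58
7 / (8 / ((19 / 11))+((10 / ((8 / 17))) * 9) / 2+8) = 1064 / 16455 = 0.06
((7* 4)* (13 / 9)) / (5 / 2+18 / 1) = 728 / 369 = 1.97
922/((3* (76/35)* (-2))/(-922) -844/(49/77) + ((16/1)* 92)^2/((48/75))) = 1062605/3900375472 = 0.00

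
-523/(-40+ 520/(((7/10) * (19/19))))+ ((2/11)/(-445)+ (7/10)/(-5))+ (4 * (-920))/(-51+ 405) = -16027976549/1420920600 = -11.28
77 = 77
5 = 5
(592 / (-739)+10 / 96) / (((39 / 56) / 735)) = -735.51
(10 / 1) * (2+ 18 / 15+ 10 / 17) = 37.88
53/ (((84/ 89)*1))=4717/ 84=56.15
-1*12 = -12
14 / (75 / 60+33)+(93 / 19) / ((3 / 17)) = 73263 / 2603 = 28.15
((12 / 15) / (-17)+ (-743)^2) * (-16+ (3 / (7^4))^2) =-4328134781793927 / 490008085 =-8832782.39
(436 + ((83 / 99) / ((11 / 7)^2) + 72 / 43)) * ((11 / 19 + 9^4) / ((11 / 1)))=1480421217730 / 5666067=261278.45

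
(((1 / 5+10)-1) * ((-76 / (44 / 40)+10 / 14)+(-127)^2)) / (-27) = -56886728 / 10395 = -5472.51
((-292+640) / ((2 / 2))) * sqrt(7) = 348 * sqrt(7) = 920.72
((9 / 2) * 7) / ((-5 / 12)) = -378 / 5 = -75.60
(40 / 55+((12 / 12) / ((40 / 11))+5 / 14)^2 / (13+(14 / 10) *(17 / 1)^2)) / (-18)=-3237819 / 80030720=-0.04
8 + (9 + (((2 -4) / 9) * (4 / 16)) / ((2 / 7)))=605 / 36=16.81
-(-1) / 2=1 / 2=0.50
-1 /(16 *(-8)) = 1 /128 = 0.01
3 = 3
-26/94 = -13/47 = -0.28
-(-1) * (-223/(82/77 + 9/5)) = -85855/1103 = -77.84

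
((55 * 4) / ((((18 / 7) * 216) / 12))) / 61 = 385 / 4941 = 0.08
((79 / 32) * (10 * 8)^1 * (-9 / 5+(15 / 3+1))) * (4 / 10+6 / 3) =1990.80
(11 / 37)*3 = 33 / 37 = 0.89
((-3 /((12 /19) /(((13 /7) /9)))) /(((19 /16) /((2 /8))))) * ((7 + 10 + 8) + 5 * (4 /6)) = -1105 /189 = -5.85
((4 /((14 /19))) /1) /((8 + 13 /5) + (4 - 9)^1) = 95 /98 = 0.97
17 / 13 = 1.31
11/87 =0.13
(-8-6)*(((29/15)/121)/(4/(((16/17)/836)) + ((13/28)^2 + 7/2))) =-318304/5061063975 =-0.00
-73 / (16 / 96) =-438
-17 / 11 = -1.55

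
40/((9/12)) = 160/3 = 53.33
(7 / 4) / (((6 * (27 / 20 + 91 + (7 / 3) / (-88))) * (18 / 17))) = 6545 / 2193606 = 0.00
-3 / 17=-0.18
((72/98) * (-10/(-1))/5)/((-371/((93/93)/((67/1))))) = -72/1217993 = -0.00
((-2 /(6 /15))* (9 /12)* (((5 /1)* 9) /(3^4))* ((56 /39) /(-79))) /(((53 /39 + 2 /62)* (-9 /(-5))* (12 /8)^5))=868000 /435906279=0.00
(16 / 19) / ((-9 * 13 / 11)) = -176 / 2223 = -0.08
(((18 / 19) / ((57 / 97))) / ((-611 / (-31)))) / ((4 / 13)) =9021 / 33934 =0.27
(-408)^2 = 166464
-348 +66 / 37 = -12810 / 37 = -346.22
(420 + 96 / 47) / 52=4959 / 611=8.12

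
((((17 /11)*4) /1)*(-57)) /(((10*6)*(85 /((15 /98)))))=-57 /5390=-0.01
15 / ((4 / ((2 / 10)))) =3 / 4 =0.75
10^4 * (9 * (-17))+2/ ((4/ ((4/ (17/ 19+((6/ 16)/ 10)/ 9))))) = -6271460880/ 4099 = -1529997.78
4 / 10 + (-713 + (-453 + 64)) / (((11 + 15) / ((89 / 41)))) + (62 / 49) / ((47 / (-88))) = -576769327 / 6137495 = -93.97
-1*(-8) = 8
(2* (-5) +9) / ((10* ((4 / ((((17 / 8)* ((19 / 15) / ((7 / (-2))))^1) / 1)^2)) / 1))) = -0.01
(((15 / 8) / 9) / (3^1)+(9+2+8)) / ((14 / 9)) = 12.26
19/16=1.19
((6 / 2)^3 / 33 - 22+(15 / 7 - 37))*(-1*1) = 4315 / 77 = 56.04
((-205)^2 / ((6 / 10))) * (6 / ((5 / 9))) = 756450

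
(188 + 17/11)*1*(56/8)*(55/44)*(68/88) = 1240575/968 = 1281.59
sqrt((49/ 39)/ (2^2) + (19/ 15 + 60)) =3 * sqrt(115635)/ 130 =7.85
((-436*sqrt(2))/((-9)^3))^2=380192/531441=0.72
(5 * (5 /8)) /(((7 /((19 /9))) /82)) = 19475 /252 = 77.28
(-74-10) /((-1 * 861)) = 4 /41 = 0.10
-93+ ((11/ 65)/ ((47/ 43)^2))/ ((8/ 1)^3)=-6836923021/ 73515520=-93.00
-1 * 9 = -9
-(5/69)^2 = -25/4761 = -0.01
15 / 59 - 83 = -4882 / 59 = -82.75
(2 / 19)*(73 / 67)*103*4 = 60152 / 1273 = 47.25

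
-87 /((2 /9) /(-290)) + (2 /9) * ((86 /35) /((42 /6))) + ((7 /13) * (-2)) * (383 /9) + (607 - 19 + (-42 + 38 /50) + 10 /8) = 65377560553 /573300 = 114037.26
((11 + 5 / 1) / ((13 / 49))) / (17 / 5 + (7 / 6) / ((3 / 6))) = 5880 / 559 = 10.52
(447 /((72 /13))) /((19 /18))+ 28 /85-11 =425003 /6460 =65.79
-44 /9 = -4.89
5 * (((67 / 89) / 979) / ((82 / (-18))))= -3015 / 3572371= -0.00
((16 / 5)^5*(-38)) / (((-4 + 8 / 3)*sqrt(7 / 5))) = 29884416*sqrt(35) / 21875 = 8082.22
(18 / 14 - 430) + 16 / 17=-50905 / 119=-427.77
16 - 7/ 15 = 233/ 15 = 15.53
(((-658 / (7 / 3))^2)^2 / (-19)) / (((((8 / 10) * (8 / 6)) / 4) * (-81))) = 292780860 / 19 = 15409518.95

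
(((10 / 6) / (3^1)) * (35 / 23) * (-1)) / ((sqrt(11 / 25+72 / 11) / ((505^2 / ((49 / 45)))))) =-74915.13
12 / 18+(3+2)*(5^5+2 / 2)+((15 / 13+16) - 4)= 610109 / 39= 15643.82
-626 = -626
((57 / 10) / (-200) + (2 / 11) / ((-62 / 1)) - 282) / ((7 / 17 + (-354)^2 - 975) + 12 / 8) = -3269872429 / 1441631719000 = -0.00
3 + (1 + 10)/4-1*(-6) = 47/4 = 11.75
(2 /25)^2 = 4 /625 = 0.01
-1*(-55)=55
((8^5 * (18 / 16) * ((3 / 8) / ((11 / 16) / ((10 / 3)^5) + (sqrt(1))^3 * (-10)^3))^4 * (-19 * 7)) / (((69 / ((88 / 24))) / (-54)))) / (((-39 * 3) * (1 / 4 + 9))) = -18638910259200000000000000000000 / 72501992303412903856507788537970821598583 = -0.00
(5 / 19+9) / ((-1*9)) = -176 / 171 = -1.03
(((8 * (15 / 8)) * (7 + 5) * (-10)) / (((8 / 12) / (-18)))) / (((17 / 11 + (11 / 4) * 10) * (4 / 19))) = 564300 / 71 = 7947.89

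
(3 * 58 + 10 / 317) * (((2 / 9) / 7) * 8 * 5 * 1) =4413440 / 19971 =220.99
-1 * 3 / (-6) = 1 / 2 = 0.50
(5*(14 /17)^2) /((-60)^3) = -49 /3121200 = -0.00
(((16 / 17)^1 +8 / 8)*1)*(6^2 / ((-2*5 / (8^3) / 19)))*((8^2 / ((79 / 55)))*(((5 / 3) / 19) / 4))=-89210880 / 1343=-66426.57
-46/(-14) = 23/7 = 3.29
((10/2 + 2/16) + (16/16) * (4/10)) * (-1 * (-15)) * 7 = 4641/8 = 580.12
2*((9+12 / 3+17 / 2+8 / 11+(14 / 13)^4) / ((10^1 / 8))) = 59245924 / 1570855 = 37.72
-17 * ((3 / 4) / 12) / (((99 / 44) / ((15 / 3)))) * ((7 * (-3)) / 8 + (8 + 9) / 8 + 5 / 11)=0.11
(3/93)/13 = 1/403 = 0.00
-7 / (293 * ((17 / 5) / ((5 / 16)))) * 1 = -175 / 79696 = -0.00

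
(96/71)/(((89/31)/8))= 23808/6319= 3.77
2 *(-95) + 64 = -126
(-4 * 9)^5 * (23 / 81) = -17169408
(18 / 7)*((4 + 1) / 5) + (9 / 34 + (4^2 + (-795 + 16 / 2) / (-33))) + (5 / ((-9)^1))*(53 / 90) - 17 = 2688626 / 106029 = 25.36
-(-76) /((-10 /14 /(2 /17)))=-1064 /85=-12.52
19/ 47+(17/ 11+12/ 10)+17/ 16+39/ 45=630187/ 124080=5.08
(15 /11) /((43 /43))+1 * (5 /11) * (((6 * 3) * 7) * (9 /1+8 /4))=6945 /11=631.36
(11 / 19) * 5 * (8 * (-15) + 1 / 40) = -52789 / 152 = -347.30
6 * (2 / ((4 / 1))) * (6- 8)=-6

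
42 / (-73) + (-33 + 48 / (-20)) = -13131 / 365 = -35.98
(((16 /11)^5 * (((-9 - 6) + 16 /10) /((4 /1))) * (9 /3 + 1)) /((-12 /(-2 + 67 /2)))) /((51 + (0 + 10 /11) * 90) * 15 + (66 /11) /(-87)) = 5348130816 /46522729165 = 0.11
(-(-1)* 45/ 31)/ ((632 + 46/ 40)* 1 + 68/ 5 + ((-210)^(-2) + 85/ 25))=496125/ 222205024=0.00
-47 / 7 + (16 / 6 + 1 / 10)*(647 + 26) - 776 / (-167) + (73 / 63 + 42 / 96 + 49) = 229717957 / 120240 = 1910.50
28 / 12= 2.33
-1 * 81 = -81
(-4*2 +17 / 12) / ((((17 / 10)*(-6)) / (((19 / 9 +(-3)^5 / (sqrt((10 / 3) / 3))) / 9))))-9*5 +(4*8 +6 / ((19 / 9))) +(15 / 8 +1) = -711*sqrt(10) / 136-13433861 / 1883736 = -23.66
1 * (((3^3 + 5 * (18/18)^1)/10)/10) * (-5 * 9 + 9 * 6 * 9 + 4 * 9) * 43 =164088/25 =6563.52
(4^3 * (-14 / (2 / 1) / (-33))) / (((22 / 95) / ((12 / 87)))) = 8.09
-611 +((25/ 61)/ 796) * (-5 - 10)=-29668091/ 48556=-611.01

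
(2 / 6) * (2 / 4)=0.17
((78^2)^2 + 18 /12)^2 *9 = 49324121342219025 /4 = 12331030335554756.25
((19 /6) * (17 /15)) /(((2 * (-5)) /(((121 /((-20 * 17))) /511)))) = 2299 /9198000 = 0.00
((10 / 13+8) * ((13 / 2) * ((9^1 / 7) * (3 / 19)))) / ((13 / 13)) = 81 / 7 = 11.57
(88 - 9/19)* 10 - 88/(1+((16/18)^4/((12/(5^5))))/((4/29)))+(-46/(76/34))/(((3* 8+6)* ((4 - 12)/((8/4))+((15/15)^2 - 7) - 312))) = 162166770426491/185293070340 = 875.19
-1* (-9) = 9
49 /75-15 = -1076 /75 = -14.35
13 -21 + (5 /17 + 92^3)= 778680.29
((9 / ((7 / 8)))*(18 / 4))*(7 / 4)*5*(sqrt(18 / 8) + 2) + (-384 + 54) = 1087.50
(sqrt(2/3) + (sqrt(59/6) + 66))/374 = sqrt(6)/1122 + sqrt(354)/2244 + 3/17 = 0.19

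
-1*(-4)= 4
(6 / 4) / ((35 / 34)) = 51 / 35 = 1.46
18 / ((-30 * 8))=-3 / 40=-0.08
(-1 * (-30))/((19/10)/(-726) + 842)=217800/6112901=0.04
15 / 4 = 3.75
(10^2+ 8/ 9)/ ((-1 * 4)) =-227/ 9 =-25.22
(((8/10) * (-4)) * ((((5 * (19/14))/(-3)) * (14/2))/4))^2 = 1444/9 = 160.44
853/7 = 121.86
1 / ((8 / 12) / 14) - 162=-141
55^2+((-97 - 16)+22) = 2934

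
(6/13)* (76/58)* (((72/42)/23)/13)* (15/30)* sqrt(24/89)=2736* sqrt(534)/70226429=0.00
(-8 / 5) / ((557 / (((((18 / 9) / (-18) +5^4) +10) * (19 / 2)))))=-434264 / 25065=-17.33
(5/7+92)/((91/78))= 3894/49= 79.47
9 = 9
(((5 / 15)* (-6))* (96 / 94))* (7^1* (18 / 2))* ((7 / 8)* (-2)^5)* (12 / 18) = 112896 / 47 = 2402.04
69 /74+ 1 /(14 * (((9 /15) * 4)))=0.96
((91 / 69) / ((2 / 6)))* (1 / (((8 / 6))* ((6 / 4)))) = 91 / 46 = 1.98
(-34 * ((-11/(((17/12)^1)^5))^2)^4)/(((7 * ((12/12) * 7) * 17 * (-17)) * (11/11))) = 6301171772709376282783625573391169452503039540723712/13759474780008161500360556090999809496137613893546433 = 0.46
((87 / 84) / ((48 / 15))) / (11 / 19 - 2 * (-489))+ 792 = 6597096643 / 8329664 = 792.00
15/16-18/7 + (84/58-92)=-299419/3248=-92.19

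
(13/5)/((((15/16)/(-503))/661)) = -69156464/75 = -922086.19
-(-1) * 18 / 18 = 1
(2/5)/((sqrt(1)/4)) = 8/5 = 1.60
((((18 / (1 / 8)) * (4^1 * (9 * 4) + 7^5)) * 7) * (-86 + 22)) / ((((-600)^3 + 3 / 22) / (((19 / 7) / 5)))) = 1145616384 / 416842105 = 2.75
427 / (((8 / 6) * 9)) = 427 / 12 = 35.58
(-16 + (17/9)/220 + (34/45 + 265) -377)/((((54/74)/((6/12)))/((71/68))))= -661812229/7270560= -91.03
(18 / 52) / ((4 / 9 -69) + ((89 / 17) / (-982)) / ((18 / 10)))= -676107 / 133908359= -0.01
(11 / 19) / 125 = 11 / 2375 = 0.00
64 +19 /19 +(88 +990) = 1143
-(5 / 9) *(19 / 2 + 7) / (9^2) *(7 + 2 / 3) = -1265 / 1458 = -0.87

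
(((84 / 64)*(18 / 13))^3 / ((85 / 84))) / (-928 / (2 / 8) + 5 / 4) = -141776649 / 88699393120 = -0.00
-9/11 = -0.82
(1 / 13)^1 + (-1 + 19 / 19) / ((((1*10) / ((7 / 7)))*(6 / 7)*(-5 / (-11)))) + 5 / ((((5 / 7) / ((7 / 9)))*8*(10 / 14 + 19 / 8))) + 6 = 127462 / 20241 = 6.30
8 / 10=4 / 5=0.80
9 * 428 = 3852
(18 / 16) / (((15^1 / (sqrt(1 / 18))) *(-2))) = -sqrt(2) / 160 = -0.01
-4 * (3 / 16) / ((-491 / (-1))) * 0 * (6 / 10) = 0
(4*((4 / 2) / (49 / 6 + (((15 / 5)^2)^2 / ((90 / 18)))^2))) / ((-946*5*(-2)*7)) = 60 / 134396801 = 0.00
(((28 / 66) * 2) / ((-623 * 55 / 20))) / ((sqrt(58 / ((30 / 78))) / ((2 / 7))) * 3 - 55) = -112 * sqrt(3770) / 1464659383 - 800 / 399452559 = -0.00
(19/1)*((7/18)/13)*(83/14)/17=1577/7956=0.20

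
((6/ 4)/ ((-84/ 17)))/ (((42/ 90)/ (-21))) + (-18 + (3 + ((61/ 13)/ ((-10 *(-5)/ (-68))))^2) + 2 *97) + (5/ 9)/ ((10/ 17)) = 12474514529/ 53235000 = 234.33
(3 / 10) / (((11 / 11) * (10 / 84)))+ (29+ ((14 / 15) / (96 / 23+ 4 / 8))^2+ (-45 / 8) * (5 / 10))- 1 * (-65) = 15600500851 / 166410000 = 93.75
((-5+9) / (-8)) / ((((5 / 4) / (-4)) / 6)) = 48 / 5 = 9.60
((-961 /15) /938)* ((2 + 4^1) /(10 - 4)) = -961 /14070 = -0.07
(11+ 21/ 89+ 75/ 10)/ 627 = 3335/ 111606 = 0.03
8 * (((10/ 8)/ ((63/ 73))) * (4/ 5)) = 584/ 63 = 9.27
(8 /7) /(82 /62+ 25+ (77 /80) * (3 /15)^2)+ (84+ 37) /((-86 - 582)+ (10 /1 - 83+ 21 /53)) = -53900274817 /449070709668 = -0.12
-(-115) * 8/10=92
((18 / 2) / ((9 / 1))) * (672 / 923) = 672 / 923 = 0.73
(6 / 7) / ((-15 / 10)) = -4 / 7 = -0.57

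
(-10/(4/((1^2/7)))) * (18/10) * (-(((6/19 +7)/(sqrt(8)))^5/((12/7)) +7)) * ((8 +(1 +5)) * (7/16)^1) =441/16 +7627660170753 * sqrt(2)/40568406016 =293.46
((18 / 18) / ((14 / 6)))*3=9 / 7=1.29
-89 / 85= -1.05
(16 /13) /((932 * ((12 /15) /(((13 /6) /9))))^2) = 325 /2532907584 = 0.00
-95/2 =-47.50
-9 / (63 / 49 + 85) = -63 / 604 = -0.10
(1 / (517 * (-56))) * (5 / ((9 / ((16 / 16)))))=-5 / 260568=-0.00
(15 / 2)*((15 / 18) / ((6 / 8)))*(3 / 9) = 25 / 9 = 2.78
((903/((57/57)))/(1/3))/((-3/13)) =-11739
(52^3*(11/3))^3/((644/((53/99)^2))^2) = 1370924659788487278592/50510101257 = 27141593971.73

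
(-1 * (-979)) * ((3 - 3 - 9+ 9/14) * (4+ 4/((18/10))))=-50908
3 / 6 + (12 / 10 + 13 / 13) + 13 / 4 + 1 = 139 / 20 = 6.95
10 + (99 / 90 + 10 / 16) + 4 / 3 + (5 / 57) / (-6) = 89219 / 6840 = 13.04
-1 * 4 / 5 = -4 / 5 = -0.80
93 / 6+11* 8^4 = 90143 / 2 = 45071.50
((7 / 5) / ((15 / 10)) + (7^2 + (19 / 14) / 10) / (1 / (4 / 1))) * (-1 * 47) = -194909 / 21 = -9281.38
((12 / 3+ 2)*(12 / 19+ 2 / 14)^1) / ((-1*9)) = -206 / 399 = -0.52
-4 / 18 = -2 / 9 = -0.22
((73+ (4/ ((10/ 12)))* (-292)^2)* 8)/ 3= 16373608/ 15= 1091573.87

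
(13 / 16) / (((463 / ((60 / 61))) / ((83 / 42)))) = 5395 / 1581608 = 0.00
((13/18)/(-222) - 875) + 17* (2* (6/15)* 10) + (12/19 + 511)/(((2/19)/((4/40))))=-252.95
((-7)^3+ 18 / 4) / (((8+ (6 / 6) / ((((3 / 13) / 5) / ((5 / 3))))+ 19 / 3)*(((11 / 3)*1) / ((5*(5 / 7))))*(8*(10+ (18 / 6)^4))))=-456975 / 50898848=-0.01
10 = 10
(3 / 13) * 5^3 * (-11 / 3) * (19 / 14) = -26125 / 182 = -143.54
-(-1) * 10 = 10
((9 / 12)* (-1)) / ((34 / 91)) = -273 / 136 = -2.01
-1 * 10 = -10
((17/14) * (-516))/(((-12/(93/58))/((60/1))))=1019745/203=5023.37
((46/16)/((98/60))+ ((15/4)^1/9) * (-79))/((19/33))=-50380/931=-54.11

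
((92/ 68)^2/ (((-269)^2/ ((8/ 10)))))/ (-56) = -529/ 1463863030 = -0.00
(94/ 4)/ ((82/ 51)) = 2397/ 164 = 14.62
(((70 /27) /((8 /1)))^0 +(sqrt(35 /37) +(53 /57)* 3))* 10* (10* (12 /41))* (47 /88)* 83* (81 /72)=2633175* sqrt(1295) /66748 +47397150 /8569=6950.87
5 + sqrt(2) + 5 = 11.41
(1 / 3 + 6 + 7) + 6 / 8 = 169 / 12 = 14.08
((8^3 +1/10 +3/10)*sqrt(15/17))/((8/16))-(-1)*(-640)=-640 +5124*sqrt(255)/85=322.63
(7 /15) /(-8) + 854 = 102473 /120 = 853.94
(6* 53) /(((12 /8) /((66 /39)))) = 4664 /13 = 358.77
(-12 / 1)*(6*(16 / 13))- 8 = -96.62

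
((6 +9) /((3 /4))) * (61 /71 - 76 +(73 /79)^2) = -658347520 /443111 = -1485.74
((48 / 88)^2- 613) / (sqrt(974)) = -74137 * sqrt(974) / 117854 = -19.63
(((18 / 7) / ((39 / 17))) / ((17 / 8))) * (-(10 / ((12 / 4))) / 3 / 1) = -160 / 273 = -0.59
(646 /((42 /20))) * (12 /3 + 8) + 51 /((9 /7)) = 78353 /21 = 3731.10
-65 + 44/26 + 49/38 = -30637/494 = -62.02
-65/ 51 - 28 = -1493/ 51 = -29.27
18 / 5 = 3.60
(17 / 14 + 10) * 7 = 157 / 2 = 78.50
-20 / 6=-10 / 3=-3.33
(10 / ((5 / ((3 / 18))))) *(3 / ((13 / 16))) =16 / 13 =1.23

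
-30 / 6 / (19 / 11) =-2.89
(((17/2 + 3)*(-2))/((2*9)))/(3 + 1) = -23/72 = -0.32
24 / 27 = 8 / 9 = 0.89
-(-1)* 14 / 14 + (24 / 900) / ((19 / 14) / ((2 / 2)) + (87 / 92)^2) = 10122821 / 10004325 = 1.01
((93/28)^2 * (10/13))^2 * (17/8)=31792210425/207753728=153.03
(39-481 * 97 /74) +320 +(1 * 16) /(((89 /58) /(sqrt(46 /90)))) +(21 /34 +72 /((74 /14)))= -161817 /629 +928 * sqrt(115) /1335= -249.81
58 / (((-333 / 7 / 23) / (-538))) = 5023844 / 333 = 15086.62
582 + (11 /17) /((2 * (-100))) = 1978789 /3400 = 582.00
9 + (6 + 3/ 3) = 16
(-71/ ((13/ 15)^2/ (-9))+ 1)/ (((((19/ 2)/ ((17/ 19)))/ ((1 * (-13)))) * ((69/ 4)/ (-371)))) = 382254656/ 17043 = 22428.84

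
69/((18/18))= 69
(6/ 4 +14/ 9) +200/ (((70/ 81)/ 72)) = 2099905/ 126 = 16665.91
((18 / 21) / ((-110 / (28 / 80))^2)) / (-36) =-7 / 29040000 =-0.00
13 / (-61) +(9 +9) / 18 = 0.79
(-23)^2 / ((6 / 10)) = 2645 / 3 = 881.67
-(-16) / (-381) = -16 / 381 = -0.04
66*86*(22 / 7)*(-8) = -998976 / 7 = -142710.86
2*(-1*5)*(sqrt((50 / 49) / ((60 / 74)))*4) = -40*sqrt(555) / 21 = -44.87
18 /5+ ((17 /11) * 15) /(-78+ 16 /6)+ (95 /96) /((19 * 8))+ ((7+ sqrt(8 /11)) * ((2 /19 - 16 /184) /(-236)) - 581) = -71095070486459 /123065352960 - 4 * sqrt(22) /283613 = -577.70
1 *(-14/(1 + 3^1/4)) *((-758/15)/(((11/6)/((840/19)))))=2037504/209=9748.82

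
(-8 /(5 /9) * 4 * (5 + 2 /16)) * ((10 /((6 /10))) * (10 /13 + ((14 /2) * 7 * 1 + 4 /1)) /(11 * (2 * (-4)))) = 429885 /143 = 3006.19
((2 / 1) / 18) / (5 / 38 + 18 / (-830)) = 15770 / 15597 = 1.01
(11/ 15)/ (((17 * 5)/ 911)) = 10021/ 1275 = 7.86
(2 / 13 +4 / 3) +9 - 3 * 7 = -410 / 39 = -10.51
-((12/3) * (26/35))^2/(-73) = 10816/89425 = 0.12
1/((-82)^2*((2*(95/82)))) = 1/15580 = 0.00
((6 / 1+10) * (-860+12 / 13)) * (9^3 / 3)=-43421184 / 13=-3340091.08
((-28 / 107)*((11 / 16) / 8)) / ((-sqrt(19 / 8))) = 77*sqrt(38) / 32528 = 0.01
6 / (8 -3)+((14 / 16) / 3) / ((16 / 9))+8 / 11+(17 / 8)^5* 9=706598303 / 1802240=392.07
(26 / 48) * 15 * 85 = 5525 / 8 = 690.62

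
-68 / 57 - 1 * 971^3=-52183420895 / 57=-915498612.19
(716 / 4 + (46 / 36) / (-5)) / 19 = 16087 / 1710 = 9.41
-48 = -48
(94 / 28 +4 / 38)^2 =11.99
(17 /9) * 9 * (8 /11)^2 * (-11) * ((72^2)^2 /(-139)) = 29238755328 /1529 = 19122796.16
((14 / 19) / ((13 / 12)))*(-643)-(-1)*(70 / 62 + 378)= -445753 / 7657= -58.22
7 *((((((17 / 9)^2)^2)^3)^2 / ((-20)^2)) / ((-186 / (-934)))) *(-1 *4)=-1109657706527466316279614958868549 / 741827920614914341729257300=-1495842.47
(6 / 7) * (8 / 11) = 48 / 77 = 0.62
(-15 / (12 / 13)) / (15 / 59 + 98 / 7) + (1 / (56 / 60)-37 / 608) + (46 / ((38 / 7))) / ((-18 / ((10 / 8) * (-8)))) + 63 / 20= 1244762353 / 161068320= 7.73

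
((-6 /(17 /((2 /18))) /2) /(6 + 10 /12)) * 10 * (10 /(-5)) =40 /697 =0.06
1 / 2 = 0.50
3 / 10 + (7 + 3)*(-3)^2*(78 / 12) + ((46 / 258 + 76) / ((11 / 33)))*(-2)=55139 / 430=128.23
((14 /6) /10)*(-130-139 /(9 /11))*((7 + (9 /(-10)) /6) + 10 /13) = -37427033 /70200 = -533.15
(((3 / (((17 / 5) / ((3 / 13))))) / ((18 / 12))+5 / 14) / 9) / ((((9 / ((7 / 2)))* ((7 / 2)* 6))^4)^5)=1525 / 1237764478946949624558038849332231274496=0.00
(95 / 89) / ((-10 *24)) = -19 / 4272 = -0.00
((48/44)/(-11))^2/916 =0.00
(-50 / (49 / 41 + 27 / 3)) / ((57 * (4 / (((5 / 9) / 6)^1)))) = -5125 / 2573208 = -0.00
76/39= 1.95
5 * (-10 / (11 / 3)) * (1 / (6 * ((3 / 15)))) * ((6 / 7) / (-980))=75 / 7546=0.01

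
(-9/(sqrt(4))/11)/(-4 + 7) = -3/22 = -0.14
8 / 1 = 8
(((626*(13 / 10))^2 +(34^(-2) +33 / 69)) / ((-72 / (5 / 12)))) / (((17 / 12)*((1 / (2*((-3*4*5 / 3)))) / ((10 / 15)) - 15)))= 146737159981 / 815626782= 179.91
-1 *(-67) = 67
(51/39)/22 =17/286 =0.06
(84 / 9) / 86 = 14 / 129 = 0.11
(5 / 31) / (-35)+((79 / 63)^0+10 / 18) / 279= 17 / 17577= 0.00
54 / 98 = 27 / 49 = 0.55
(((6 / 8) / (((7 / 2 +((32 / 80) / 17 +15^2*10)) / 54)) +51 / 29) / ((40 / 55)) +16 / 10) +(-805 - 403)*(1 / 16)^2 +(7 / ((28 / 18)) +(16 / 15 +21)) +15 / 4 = 31613251429 / 1066547616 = 29.64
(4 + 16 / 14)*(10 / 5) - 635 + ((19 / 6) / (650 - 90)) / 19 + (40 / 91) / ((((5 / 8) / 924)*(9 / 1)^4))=-19889438683 / 31842720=-624.61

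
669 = 669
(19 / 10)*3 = 57 / 10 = 5.70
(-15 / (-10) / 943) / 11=3 / 20746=0.00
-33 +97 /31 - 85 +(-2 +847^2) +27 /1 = 22236893 /31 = 717319.13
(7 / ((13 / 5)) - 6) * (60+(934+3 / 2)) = -85613 / 26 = -3292.81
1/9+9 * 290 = 23491/9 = 2610.11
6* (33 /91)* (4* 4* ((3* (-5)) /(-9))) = 58.02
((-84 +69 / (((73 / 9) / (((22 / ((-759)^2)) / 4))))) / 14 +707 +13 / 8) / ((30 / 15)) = 726699749 / 2068528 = 351.31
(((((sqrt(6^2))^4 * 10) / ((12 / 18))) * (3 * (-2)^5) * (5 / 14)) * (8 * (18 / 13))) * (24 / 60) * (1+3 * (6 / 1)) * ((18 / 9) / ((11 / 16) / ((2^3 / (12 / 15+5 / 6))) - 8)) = 39214330675200 / 2746471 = 14278079.28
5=5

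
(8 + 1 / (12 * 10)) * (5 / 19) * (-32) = -3844 / 57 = -67.44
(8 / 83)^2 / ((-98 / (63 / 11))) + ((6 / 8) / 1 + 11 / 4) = 3712595 / 1060906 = 3.50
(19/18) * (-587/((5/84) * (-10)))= 78071/75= 1040.95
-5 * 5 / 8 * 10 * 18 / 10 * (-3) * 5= 843.75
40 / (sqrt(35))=8*sqrt(35) / 7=6.76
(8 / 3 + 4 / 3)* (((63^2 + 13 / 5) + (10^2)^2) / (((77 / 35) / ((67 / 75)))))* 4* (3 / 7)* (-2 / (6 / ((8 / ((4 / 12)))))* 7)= -599102208 / 275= -2178553.48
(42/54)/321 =7/2889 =0.00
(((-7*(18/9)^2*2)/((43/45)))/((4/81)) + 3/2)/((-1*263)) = 101931/22618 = 4.51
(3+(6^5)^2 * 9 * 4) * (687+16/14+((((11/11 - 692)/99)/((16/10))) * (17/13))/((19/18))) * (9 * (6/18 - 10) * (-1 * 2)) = 9836402581007118423/38038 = 258594105394792.53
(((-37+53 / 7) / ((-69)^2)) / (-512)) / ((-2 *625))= -103 / 10664640000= -0.00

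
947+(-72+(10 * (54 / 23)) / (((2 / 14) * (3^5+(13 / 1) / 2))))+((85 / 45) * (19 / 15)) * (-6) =444832933 / 516465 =861.30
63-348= -285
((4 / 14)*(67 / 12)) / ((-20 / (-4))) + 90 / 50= 89 / 42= 2.12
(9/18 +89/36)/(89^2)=0.00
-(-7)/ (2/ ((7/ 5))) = 49/ 10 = 4.90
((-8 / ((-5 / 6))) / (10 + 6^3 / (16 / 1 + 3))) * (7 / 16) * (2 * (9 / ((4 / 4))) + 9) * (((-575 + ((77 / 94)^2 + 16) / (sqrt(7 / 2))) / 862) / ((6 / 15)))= -884925 / 99992 + 226702395 * sqrt(14) / 6184705184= -8.71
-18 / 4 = -9 / 2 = -4.50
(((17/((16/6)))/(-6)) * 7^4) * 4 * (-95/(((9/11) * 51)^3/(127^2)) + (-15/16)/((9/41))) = 94212627820045/364056768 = 258785.54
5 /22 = 0.23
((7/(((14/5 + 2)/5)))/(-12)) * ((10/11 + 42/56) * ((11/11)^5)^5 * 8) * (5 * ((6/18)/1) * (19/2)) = -1213625/9504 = -127.70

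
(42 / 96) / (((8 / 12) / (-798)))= -8379 / 16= -523.69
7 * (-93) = -651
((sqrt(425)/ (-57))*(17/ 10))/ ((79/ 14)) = -119*sqrt(17)/ 4503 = -0.11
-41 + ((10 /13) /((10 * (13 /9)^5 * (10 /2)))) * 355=-193706690 /4826809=-40.13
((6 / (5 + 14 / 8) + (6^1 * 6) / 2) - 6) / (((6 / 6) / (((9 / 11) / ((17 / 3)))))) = 348 / 187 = 1.86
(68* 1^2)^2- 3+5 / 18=83183 / 18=4621.28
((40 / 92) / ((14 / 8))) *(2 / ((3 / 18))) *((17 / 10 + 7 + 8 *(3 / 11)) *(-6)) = -49248 / 253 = -194.66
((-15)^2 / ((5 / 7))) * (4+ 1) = 1575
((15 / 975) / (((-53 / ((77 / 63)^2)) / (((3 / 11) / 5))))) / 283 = -0.00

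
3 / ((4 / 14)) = 21 / 2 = 10.50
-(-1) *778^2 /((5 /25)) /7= 3026420 /7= 432345.71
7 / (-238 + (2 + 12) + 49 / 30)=-30 / 953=-0.03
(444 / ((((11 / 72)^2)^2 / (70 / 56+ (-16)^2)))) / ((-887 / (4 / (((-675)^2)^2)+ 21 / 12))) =-18884649647007929344 / 45655899609375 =-413630.00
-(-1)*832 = 832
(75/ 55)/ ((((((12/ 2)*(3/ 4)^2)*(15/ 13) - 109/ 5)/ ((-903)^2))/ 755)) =-4801943601000/ 102421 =-46884365.52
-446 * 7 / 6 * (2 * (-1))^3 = 12488 / 3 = 4162.67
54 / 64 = 27 / 32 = 0.84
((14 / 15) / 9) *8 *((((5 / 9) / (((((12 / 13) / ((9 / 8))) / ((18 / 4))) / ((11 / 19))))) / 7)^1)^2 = 102245 / 1940736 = 0.05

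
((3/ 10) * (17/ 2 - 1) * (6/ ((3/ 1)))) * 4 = 18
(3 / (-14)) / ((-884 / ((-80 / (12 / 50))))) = -0.08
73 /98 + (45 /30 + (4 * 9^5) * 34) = 393502646 /49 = 8030666.24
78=78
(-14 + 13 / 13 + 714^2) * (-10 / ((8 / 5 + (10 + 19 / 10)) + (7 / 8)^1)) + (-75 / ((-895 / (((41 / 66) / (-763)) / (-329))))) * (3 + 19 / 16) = -129009431587846143 / 363784311968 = -354631.65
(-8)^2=64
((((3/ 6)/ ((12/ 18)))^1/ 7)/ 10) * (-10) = -3/ 28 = -0.11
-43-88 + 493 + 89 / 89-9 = 354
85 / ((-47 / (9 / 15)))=-51 / 47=-1.09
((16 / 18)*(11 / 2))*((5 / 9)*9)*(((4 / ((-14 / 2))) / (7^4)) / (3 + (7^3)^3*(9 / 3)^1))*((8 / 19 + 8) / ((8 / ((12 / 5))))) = -1760 / 14497018541397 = -0.00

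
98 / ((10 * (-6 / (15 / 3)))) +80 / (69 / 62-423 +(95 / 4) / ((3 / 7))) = -6858583 / 817962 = -8.38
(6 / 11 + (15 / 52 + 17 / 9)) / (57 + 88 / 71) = 995207 / 21286980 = 0.05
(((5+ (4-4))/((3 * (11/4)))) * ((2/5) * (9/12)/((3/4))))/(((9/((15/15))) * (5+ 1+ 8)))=4/2079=0.00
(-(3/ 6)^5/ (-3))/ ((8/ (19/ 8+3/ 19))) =385/ 116736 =0.00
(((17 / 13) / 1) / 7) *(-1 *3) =-51 / 91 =-0.56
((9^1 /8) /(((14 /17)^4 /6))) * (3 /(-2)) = -6765201 /307328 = -22.01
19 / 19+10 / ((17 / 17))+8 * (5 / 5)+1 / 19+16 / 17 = 6458 / 323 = 19.99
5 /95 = 1 /19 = 0.05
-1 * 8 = -8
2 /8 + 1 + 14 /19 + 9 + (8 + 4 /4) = 1519 /76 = 19.99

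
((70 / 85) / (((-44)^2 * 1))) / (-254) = -7 / 4179824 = -0.00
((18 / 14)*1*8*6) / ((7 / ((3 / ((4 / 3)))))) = 19.84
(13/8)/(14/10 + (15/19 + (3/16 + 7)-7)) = 2470/3613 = 0.68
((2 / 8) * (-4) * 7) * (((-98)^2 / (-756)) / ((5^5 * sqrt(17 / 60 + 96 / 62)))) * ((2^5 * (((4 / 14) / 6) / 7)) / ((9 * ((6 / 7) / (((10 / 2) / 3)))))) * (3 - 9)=-21952 * sqrt(1584255) / 4656943125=-0.01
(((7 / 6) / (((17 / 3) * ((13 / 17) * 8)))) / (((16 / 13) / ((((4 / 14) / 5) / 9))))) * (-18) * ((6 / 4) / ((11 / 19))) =-57 / 7040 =-0.01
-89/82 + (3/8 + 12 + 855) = 284143/328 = 866.29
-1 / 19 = -0.05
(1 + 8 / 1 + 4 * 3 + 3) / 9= 8 / 3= 2.67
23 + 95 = 118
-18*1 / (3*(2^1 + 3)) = -6 / 5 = -1.20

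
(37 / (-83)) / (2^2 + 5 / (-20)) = -148 / 1245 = -0.12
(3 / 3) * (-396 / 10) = -198 / 5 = -39.60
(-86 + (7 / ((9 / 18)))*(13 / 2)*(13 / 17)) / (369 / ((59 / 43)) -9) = -1829 / 28968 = -0.06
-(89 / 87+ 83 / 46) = -11315 / 4002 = -2.83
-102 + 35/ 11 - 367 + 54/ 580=-1485663/ 3190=-465.73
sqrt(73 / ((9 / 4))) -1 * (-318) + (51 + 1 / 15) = 2 * sqrt(73) / 3 + 5536 / 15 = 374.76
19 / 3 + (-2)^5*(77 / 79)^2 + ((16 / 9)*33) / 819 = -367947079 / 15334137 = -24.00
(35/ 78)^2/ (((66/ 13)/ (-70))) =-42875/ 15444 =-2.78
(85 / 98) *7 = 85 / 14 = 6.07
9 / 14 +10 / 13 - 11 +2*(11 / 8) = -2489 / 364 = -6.84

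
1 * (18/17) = 18/17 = 1.06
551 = 551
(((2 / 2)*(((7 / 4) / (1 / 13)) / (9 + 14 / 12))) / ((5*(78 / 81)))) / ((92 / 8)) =567 / 14030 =0.04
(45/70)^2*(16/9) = 36/49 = 0.73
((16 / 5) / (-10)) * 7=-56 / 25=-2.24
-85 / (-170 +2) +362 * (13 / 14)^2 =367663 / 1176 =312.64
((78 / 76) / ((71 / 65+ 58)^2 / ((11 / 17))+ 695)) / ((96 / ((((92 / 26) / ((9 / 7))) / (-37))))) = -7482475 / 57318753342528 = -0.00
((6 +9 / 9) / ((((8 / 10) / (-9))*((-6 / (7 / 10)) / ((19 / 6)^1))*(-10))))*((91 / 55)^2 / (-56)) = 1101373 / 7744000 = 0.14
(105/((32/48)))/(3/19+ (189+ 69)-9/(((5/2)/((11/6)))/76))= -9975/15418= -0.65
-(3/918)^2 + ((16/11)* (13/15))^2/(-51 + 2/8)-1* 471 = -27084078164399/57499526700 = -471.03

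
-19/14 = -1.36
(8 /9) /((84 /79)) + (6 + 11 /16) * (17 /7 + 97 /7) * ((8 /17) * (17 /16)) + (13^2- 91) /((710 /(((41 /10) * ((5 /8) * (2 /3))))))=55.48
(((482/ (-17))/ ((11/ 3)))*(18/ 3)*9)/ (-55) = 7.59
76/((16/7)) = 133/4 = 33.25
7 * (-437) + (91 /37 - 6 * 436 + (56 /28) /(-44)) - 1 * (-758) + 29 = -3976867 /814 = -4885.59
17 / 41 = 0.41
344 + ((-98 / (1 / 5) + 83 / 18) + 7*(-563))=-73483 / 18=-4082.39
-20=-20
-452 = -452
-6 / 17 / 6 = -1 / 17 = -0.06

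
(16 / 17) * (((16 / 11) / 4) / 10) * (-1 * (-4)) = 128 / 935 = 0.14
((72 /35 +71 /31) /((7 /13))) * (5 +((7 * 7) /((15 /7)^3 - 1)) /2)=2889874767 /46056080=62.75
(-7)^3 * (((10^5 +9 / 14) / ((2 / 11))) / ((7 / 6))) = -323402079 / 2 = -161701039.50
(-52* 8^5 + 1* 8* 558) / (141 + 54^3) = -1699472 / 157605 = -10.78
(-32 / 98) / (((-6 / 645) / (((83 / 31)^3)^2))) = 562337442194680 / 43487680369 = 12930.96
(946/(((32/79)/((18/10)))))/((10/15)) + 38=1014989/160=6343.68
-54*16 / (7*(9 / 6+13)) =-1728 / 203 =-8.51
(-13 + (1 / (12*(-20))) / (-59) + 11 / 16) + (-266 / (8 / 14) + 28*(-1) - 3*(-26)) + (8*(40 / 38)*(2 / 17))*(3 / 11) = -1344365942 / 3144405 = -427.54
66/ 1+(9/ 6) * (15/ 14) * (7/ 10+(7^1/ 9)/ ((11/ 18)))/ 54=34879/ 528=66.06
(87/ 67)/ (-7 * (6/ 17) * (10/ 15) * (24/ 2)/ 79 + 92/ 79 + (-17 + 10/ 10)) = -116841/ 1357420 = -0.09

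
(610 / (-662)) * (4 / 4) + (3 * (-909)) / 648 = -5.13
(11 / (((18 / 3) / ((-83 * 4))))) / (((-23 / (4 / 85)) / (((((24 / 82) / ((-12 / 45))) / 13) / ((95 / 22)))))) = -482064 / 19798285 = -0.02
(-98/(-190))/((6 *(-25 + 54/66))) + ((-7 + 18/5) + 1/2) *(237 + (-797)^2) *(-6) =239489430187/21660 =11056760.40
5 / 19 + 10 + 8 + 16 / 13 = 4815 / 247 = 19.49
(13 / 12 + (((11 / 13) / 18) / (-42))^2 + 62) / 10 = 1218638609 / 193179168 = 6.31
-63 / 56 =-9 / 8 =-1.12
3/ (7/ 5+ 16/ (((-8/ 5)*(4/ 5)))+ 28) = 30/ 169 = 0.18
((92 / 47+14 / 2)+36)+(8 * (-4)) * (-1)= 3617 / 47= 76.96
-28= -28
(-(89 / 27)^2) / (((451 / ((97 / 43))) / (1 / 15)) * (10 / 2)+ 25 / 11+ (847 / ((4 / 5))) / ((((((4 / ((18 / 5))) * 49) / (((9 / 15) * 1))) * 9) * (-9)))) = -2366477960 / 3266225424999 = -0.00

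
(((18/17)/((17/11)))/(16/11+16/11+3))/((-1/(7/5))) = -15246/93925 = -0.16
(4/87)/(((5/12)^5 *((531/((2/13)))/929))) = 68493312/69509375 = 0.99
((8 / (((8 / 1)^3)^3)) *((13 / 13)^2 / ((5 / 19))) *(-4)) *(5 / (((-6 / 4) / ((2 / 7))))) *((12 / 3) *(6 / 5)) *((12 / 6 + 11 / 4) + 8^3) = 39273 / 18350080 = 0.00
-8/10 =-4/5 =-0.80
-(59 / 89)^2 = -3481 / 7921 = -0.44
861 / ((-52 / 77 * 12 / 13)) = -22099 / 16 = -1381.19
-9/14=-0.64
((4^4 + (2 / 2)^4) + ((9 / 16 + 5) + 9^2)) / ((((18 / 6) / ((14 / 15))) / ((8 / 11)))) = 38479 / 495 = 77.74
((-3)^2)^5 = 59049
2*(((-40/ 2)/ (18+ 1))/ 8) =-5/ 19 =-0.26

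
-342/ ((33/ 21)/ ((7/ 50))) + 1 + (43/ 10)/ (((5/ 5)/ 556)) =649366/ 275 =2361.33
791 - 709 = 82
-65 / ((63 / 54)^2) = -2340 / 49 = -47.76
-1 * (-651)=651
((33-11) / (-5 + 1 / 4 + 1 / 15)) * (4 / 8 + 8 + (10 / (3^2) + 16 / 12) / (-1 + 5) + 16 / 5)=-48752 / 843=-57.83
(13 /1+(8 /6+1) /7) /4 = 10 /3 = 3.33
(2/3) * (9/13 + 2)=70/39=1.79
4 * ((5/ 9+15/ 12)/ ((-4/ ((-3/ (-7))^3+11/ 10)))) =-52559/ 24696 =-2.13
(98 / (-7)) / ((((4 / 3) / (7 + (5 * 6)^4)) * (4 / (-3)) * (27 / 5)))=28350245 / 24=1181260.21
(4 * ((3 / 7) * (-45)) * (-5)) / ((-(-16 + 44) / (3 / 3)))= -675 / 49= -13.78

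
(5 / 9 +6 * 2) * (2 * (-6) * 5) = -2260 / 3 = -753.33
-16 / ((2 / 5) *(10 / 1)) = -4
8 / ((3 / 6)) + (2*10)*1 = 36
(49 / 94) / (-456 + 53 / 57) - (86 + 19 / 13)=-2772344751 / 31697458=-87.46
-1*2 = -2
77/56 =11/8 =1.38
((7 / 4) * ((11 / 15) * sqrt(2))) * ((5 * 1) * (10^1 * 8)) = 1540 * sqrt(2) / 3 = 725.96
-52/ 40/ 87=-13/ 870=-0.01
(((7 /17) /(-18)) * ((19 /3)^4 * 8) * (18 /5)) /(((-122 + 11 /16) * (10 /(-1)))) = -58383808 /66818925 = -0.87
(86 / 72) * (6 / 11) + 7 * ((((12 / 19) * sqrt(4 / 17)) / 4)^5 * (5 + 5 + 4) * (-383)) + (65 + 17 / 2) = 2447 / 33-291864384 * sqrt(17) / 12165074387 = 74.05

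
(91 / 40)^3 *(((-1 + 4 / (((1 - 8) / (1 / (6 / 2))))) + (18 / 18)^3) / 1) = -107653 / 48000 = -2.24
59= 59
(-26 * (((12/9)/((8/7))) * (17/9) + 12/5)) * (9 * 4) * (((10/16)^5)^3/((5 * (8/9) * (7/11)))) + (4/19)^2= -227106697478273507/177821816536956928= -1.28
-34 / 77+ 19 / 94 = -1733 / 7238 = -0.24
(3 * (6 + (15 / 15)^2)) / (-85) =-21 / 85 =-0.25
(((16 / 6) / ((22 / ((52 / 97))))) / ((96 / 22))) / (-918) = -13 / 801414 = -0.00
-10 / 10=-1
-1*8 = -8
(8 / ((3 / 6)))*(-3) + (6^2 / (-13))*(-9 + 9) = -48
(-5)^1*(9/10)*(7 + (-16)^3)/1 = 36801/2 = 18400.50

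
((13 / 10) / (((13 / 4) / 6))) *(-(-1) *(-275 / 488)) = -165 / 122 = -1.35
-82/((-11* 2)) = 41/11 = 3.73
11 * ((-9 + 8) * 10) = -110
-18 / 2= -9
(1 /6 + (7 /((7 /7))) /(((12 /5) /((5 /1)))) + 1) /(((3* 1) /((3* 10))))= 315 /2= 157.50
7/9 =0.78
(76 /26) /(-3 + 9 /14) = -1.24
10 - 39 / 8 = 41 / 8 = 5.12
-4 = -4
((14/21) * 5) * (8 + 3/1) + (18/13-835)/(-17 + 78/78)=55391/624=88.77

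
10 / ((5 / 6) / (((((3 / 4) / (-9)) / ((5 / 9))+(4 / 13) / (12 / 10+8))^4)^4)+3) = 93077713114335237441079445653740235742174649630 / 6685885772994835563516541683077754202691014522070722652394889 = 0.00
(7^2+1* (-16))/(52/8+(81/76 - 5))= 836/65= 12.86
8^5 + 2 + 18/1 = 32788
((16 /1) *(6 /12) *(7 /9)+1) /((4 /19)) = 1235 /36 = 34.31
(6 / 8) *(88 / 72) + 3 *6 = 227 / 12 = 18.92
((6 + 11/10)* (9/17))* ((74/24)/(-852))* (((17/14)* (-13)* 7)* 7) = 3367/320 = 10.52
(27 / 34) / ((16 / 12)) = 81 / 136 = 0.60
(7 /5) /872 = 7 /4360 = 0.00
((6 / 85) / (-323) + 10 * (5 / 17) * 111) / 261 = 995916 / 796195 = 1.25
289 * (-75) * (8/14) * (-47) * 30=122247000/7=17463857.14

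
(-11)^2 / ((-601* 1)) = -121 / 601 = -0.20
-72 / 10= -36 / 5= -7.20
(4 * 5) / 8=2.50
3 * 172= 516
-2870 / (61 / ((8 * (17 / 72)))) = -48790 / 549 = -88.87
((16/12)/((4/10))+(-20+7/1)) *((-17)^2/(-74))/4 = 8381/888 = 9.44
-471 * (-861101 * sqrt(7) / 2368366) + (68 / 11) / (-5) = -68 / 55 + 405578571 * sqrt(7) / 2368366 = 451.84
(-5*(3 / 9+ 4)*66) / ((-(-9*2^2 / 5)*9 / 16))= -28600 / 81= -353.09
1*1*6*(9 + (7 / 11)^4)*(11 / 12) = 67085 / 1331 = 50.40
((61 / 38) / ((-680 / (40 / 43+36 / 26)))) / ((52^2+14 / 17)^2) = -670939 / 898258042608160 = -0.00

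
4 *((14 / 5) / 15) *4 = 224 / 75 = 2.99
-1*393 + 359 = -34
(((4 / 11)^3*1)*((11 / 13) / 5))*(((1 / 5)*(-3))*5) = -0.02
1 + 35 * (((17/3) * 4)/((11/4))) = 9553/33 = 289.48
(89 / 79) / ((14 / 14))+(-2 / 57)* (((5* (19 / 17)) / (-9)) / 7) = 286747 / 253827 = 1.13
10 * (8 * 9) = 720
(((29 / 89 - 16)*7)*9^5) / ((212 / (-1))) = 576613485 / 18868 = 30560.39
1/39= 0.03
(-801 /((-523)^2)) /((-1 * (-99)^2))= 89 /297873081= 0.00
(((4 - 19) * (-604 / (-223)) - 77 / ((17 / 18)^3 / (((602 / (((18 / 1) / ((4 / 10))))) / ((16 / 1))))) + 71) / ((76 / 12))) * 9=-65.44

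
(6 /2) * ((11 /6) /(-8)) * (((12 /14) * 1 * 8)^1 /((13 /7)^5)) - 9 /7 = -3896268 /2599051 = -1.50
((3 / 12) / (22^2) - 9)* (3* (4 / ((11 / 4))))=-52269 / 1331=-39.27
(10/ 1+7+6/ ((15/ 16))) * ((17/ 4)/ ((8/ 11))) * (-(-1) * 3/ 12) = 21879/ 640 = 34.19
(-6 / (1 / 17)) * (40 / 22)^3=-816000 / 1331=-613.07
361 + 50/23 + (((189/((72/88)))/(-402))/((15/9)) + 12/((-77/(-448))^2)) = 1433967157/1864610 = 769.04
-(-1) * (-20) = -20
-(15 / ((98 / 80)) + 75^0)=-649 / 49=-13.24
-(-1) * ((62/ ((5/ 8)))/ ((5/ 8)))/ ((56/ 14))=992/ 25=39.68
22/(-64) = -11/32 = -0.34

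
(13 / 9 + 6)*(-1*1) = -67 / 9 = -7.44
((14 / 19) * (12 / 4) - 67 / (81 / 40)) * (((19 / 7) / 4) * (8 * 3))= -502.84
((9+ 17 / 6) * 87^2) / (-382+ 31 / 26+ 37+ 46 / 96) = -55889496 / 214237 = -260.88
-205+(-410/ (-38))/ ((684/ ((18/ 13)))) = -1923925/ 9386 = -204.98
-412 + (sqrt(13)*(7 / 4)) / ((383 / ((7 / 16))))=-412 + 49*sqrt(13) / 24512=-411.99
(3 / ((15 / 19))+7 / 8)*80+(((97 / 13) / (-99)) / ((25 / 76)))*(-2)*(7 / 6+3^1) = 1451386 / 3861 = 375.91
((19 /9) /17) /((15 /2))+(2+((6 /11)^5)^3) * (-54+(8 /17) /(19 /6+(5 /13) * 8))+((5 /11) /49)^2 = -1208839559782756662514604579 /11209702544723134523370915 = -107.84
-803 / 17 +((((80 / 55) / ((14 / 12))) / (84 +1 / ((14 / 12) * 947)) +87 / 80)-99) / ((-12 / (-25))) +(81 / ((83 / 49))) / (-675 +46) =-2571194852878423 / 10233009703488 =-251.26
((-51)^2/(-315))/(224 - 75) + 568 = 2961831/5215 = 567.94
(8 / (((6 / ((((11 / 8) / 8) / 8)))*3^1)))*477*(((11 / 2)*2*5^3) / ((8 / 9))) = 7214625 / 1024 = 7045.53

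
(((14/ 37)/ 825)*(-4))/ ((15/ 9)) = -56/ 50875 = -0.00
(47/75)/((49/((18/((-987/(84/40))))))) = -3/6125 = -0.00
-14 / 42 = -0.33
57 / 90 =19 / 30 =0.63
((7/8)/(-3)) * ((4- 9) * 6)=35/4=8.75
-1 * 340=-340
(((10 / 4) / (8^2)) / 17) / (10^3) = 1 / 435200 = 0.00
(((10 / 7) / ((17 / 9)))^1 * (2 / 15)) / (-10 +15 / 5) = -12 / 833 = -0.01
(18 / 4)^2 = 81 / 4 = 20.25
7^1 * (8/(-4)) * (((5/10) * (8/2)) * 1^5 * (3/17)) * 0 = 0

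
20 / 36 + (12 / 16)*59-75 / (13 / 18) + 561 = 234917 / 468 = 501.96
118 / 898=59 / 449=0.13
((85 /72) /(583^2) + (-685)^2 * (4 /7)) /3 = 45931511815795 /513912168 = 89376.19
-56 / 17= -3.29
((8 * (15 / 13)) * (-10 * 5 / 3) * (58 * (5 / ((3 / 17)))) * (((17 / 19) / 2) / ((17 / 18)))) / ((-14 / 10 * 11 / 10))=1479000000 / 19019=77764.34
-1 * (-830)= 830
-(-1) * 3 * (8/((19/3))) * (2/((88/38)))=36/11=3.27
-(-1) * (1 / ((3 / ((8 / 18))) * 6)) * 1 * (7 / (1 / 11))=154 / 81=1.90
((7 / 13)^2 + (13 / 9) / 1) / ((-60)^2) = 1319 / 2737800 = 0.00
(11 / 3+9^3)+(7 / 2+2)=4429 / 6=738.17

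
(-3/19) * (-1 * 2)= 6/19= 0.32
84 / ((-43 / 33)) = -2772 / 43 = -64.47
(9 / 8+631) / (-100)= -5057 / 800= -6.32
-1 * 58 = -58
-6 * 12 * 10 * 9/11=-6480/11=-589.09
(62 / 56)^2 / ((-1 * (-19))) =961 / 14896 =0.06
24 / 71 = 0.34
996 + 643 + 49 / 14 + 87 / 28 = 46077 / 28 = 1645.61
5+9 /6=13 /2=6.50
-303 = -303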